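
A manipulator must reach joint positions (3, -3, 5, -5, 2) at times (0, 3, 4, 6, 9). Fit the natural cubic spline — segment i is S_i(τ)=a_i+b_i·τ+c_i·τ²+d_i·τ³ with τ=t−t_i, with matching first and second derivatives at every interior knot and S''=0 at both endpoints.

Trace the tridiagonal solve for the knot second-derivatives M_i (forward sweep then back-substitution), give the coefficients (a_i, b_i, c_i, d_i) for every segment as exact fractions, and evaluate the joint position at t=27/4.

  seg 0: a=3 b=-1495/219 c=0 d=1057/1971
  seg 1: a=-3 b=1676/219 c=1057/219 d=-327/73
  seg 2: a=5 b=847/219 c=-1886/219 d=305/146
  seg 3: a=-5 b=-1207/219 c=859/219 d=-859/1971
S(27/4) = -33223/4672

Δ: Δ0=-2, Δ1=8, Δ2=-5, Δ3=7/3
row 1: diag=8, rhs=60; c'=1/8, d'=15/2
row 2: denom=6−1·1/8=47/8; d'=(-78−1·15/2)/(47/8)=-684/47
row 3: denom=10−2·16/47=438/47; d'=(44−2·-684/47)/(438/47)=1718/219
back: M3=1718/219
back: M2=-684/47−16/47·1718/219=-3772/219
back: M1=15/2−1/8·-3772/219=2114/219
M: M0=0, M1=2114/219, M2=-3772/219, M3=1718/219, M4=0
seg 0: a=3, c=M0/2=0, d=(M1−M0)/(6·3)=1057/1971, b=Δ0−h0·(2M0+M1)/6=-1495/219
seg 1: a=-3, c=M1/2=1057/219, d=(M2−M1)/(6·1)=-327/73, b=Δ1−h1·(2M1+M2)/6=1676/219
seg 2: a=5, c=M2/2=-1886/219, d=(M3−M2)/(6·2)=305/146, b=Δ2−h2·(2M2+M3)/6=847/219
seg 3: a=-5, c=M3/2=859/219, d=(M4−M3)/(6·3)=-859/1971, b=Δ3−h3·(2M3+M4)/6=-1207/219
t_q=27/4 → seg 3, τ=3/4; S=-5+-1207/219·τ+859/219·τ²+-859/1971·τ³=-33223/4672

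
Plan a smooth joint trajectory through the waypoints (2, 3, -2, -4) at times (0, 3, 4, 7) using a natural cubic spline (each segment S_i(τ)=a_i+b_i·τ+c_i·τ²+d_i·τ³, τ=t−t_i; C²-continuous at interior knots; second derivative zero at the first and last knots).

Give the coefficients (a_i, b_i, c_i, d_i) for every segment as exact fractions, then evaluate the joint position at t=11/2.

  seg 0: a=2 b=18/7 c=0 d=-47/189
  seg 1: a=3 b=-29/7 c=-47/21 d=29/21
  seg 2: a=-2 b=-94/21 c=40/21 d=-40/189
S(11/2) = -36/7

Δ: Δ0=1/3, Δ1=-5, Δ2=-2/3
row 1: diag=8, rhs=-32; c'=1/8, d'=-4
row 2: denom=8−1·1/8=63/8; d'=(26−1·-4)/(63/8)=80/21
back: M2=80/21
back: M1=-4−1/8·80/21=-94/21
M: M0=0, M1=-94/21, M2=80/21, M3=0
seg 0: a=2, c=M0/2=0, d=(M1−M0)/(6·3)=-47/189, b=Δ0−h0·(2M0+M1)/6=18/7
seg 1: a=3, c=M1/2=-47/21, d=(M2−M1)/(6·1)=29/21, b=Δ1−h1·(2M1+M2)/6=-29/7
seg 2: a=-2, c=M2/2=40/21, d=(M3−M2)/(6·3)=-40/189, b=Δ2−h2·(2M2+M3)/6=-94/21
t_q=11/2 → seg 2, τ=3/2; S=-2+-94/21·τ+40/21·τ²+-40/189·τ³=-36/7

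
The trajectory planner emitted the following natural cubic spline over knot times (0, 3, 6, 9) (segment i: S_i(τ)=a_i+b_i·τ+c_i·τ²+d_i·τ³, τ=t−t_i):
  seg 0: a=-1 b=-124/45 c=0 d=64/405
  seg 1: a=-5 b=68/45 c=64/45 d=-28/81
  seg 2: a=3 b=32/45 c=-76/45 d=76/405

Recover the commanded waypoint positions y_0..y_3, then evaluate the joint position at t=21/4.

y_0=-1 y_1=-5 y_2=3 y_3=-5
S(21/4) = 133/80

y_0 = S_0(0) = a_0 = -1
y_1 = S_1(0) = a_1 = -5
y_2 = S_2(0) = a_2 = 3
y_3 = S_2(3) = -5
t_q=21/4 is in segment 1 (τ=9/4); S_1(τ)=133/80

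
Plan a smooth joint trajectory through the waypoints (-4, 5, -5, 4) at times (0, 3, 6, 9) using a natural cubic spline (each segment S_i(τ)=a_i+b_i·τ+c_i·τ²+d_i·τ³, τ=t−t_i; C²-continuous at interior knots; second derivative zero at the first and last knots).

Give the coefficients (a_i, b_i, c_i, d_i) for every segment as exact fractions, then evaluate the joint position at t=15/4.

Δ: Δ0=3, Δ1=-10/3, Δ2=3
row 1: diag=12, rhs=-38; c'=1/4, d'=-19/6
row 2: denom=12−3·1/4=45/4; d'=(38−3·-19/6)/(45/4)=38/9
back: M2=38/9
back: M1=-19/6−1/4·38/9=-38/9
M: M0=0, M1=-38/9, M2=38/9, M3=0
seg 0: a=-4, c=M0/2=0, d=(M1−M0)/(6·3)=-19/81, b=Δ0−h0·(2M0+M1)/6=46/9
seg 1: a=5, c=M1/2=-19/9, d=(M2−M1)/(6·3)=38/81, b=Δ1−h1·(2M1+M2)/6=-11/9
seg 2: a=-5, c=M2/2=19/9, d=(M3−M2)/(6·3)=-19/81, b=Δ2−h2·(2M2+M3)/6=-11/9
t_q=15/4 → seg 1, τ=3/4; S=5+-11/9·τ+-19/9·τ²+38/81·τ³=99/32

  seg 0: a=-4 b=46/9 c=0 d=-19/81
  seg 1: a=5 b=-11/9 c=-19/9 d=38/81
  seg 2: a=-5 b=-11/9 c=19/9 d=-19/81
S(15/4) = 99/32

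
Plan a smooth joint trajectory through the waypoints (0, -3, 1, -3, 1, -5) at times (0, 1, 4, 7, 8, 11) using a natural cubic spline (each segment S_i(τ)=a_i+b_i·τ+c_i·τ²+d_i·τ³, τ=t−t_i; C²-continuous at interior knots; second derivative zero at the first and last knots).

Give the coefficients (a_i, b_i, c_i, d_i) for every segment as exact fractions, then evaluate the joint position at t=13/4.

  seg 0: a=0 b=-2069/545 c=0 d=434/545
  seg 1: a=-3 b=-767/545 c=1302/545 d=-7237/14715
  seg 2: a=1 b=-192/545 c=-3331/1635 d=8389/14715
  seg 3: a=-3 b=307/109 c=1686/545 d=-1041/545
  seg 4: a=1 b=1784/545 c=-1437/545 d=479/1635
S(13/4) = 11361/34880

Δ: Δ0=-3, Δ1=4/3, Δ2=-4/3, Δ3=4, Δ4=-2
row 1: diag=8, rhs=26; c'=3/8, d'=13/4
row 2: denom=12−3·3/8=87/8; d'=(-16−3·13/4)/(87/8)=-206/87
row 3: denom=8−3·8/29=208/29; d'=(32−3·-206/87)/(208/29)=567/104
row 4: denom=8−1·29/208=1635/208; d'=(-36−1·567/104)/(1635/208)=-2874/545
back: M4=-2874/545
back: M3=567/104−29/208·-2874/545=3372/545
back: M2=-206/87−8/29·3372/545=-6662/1635
back: M1=13/4−3/8·-6662/1635=2604/545
M: M0=0, M1=2604/545, M2=-6662/1635, M3=3372/545, M4=-2874/545, M5=0
seg 0: a=0, c=M0/2=0, d=(M1−M0)/(6·1)=434/545, b=Δ0−h0·(2M0+M1)/6=-2069/545
seg 1: a=-3, c=M1/2=1302/545, d=(M2−M1)/(6·3)=-7237/14715, b=Δ1−h1·(2M1+M2)/6=-767/545
seg 2: a=1, c=M2/2=-3331/1635, d=(M3−M2)/(6·3)=8389/14715, b=Δ2−h2·(2M2+M3)/6=-192/545
seg 3: a=-3, c=M3/2=1686/545, d=(M4−M3)/(6·1)=-1041/545, b=Δ3−h3·(2M3+M4)/6=307/109
seg 4: a=1, c=M4/2=-1437/545, d=(M5−M4)/(6·3)=479/1635, b=Δ4−h4·(2M4+M5)/6=1784/545
t_q=13/4 → seg 1, τ=9/4; S=-3+-767/545·τ+1302/545·τ²+-7237/14715·τ³=11361/34880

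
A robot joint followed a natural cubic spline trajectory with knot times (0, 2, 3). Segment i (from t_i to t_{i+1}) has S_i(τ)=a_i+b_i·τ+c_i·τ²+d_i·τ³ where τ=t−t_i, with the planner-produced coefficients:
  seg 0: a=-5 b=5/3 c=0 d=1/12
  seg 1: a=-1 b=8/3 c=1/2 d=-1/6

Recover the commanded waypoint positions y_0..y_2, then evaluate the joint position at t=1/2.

y_0 = S_0(0) = a_0 = -5
y_1 = S_1(0) = a_1 = -1
y_2 = S_1(1) = 2
t_q=1/2 is in segment 0 (τ=1/2); S_0(τ)=-133/32

y_0=-5 y_1=-1 y_2=2
S(1/2) = -133/32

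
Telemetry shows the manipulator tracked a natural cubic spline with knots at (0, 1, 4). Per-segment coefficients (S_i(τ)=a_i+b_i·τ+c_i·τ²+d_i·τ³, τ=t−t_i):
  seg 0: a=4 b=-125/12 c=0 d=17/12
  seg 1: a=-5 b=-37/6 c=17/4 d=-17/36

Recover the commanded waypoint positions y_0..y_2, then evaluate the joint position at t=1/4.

y_0=4 y_1=-5 y_2=2
S(1/4) = 363/256

y_0 = S_0(0) = a_0 = 4
y_1 = S_1(0) = a_1 = -5
y_2 = S_1(3) = 2
t_q=1/4 is in segment 0 (τ=1/4); S_0(τ)=363/256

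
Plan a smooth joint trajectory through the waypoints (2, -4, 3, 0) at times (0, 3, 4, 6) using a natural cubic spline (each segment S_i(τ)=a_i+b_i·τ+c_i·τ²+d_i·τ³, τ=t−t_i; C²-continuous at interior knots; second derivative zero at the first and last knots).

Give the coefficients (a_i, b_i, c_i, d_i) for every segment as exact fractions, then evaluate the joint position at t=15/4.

  seg 0: a=2 b=-563/94 c=0 d=125/282
  seg 1: a=-4 b=281/47 c=375/94 d=-279/94
  seg 2: a=3 b=475/94 c=-231/47 d=77/94
S(15/4) = 8879/6016

Δ: Δ0=-2, Δ1=7, Δ2=-3/2
row 1: diag=8, rhs=54; c'=1/8, d'=27/4
row 2: denom=6−1·1/8=47/8; d'=(-51−1·27/4)/(47/8)=-462/47
back: M2=-462/47
back: M1=27/4−1/8·-462/47=375/47
M: M0=0, M1=375/47, M2=-462/47, M3=0
seg 0: a=2, c=M0/2=0, d=(M1−M0)/(6·3)=125/282, b=Δ0−h0·(2M0+M1)/6=-563/94
seg 1: a=-4, c=M1/2=375/94, d=(M2−M1)/(6·1)=-279/94, b=Δ1−h1·(2M1+M2)/6=281/47
seg 2: a=3, c=M2/2=-231/47, d=(M3−M2)/(6·2)=77/94, b=Δ2−h2·(2M2+M3)/6=475/94
t_q=15/4 → seg 1, τ=3/4; S=-4+281/47·τ+375/94·τ²+-279/94·τ³=8879/6016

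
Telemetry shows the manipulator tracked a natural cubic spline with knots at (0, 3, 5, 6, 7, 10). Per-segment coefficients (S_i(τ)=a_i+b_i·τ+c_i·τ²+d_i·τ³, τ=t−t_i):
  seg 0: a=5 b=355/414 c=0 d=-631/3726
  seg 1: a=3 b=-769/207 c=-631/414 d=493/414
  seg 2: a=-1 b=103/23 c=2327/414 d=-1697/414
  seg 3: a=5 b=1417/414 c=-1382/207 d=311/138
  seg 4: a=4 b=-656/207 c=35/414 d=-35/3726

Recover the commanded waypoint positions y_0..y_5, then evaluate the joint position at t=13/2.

y_0 = S_0(0) = a_0 = 5
y_1 = S_1(0) = a_1 = 3
y_2 = S_2(0) = a_2 = -1
y_3 = S_3(0) = a_3 = 5
y_4 = S_4(0) = a_4 = 4
y_5 = S_4(3) = -5
t_q=13/2 is in segment 3 (τ=1/2); S_3(τ)=17633/3312

y_0=5 y_1=3 y_2=-1 y_3=5 y_4=4 y_5=-5
S(13/2) = 17633/3312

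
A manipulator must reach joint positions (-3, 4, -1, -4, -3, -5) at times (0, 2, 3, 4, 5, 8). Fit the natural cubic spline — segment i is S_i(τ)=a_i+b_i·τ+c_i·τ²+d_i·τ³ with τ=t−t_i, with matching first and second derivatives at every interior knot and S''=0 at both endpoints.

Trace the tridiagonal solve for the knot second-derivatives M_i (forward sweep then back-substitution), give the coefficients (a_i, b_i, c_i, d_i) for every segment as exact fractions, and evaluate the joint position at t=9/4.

  seg 0: a=-3 b=26137/3990 c=0 d=-3043/3990
  seg 1: a=4 b=-10379/3990 c=-3043/665 d=1241/570
  seg 2: a=-1 b=-10417/1995 c=2601/1330 d=1061/3990
  seg 3: a=-4 b=-409/798 c=1831/665 d=-4951/3990
  seg 4: a=-3 b=2537/1995 c=-1289/1330 d=1289/11970
S(9/4) = 263677/85120

Δ: Δ0=7/2, Δ1=-5, Δ2=-3, Δ3=1, Δ4=-2/3
row 1: diag=6, rhs=-51; c'=1/6, d'=-17/2
row 2: denom=4−1·1/6=23/6; d'=(12−1·-17/2)/(23/6)=123/23
row 3: denom=4−1·6/23=86/23; d'=(24−1·123/23)/(86/23)=429/86
row 4: denom=8−1·23/86=665/86; d'=(-10−1·429/86)/(665/86)=-1289/665
back: M4=-1289/665
back: M3=429/86−23/86·-1289/665=3662/665
back: M2=123/23−6/23·3662/665=2601/665
back: M1=-17/2−1/6·2601/665=-6086/665
M: M0=0, M1=-6086/665, M2=2601/665, M3=3662/665, M4=-1289/665, M5=0
seg 0: a=-3, c=M0/2=0, d=(M1−M0)/(6·2)=-3043/3990, b=Δ0−h0·(2M0+M1)/6=26137/3990
seg 1: a=4, c=M1/2=-3043/665, d=(M2−M1)/(6·1)=1241/570, b=Δ1−h1·(2M1+M2)/6=-10379/3990
seg 2: a=-1, c=M2/2=2601/1330, d=(M3−M2)/(6·1)=1061/3990, b=Δ2−h2·(2M2+M3)/6=-10417/1995
seg 3: a=-4, c=M3/2=1831/665, d=(M4−M3)/(6·1)=-4951/3990, b=Δ3−h3·(2M3+M4)/6=-409/798
seg 4: a=-3, c=M4/2=-1289/1330, d=(M5−M4)/(6·3)=1289/11970, b=Δ4−h4·(2M4+M5)/6=2537/1995
t_q=9/4 → seg 1, τ=1/4; S=4+-10379/3990·τ+-3043/665·τ²+1241/570·τ³=263677/85120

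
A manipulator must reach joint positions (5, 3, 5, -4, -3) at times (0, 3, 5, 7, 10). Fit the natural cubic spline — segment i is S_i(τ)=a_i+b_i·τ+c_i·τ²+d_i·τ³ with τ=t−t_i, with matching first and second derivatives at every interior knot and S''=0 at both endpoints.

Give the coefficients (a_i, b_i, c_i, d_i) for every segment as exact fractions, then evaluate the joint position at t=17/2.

  seg 0: a=5 b=-26/15 c=0 d=16/135
  seg 1: a=3 b=22/15 c=16/15 d=-13/20
  seg 2: a=5 b=-31/15 c=-17/6 d=97/120
  seg 3: a=-4 b=-37/10 c=121/60 d=-121/540
S(17/2) = -923/160

Δ: Δ0=-2/3, Δ1=1, Δ2=-9/2, Δ3=1/3
row 1: diag=10, rhs=10; c'=1/5, d'=1
row 2: denom=8−2·1/5=38/5; d'=(-33−2·1)/(38/5)=-175/38
row 3: denom=10−2·5/19=180/19; d'=(29−2·-175/38)/(180/19)=121/30
back: M3=121/30
back: M2=-175/38−5/19·121/30=-17/3
back: M1=1−1/5·-17/3=32/15
M: M0=0, M1=32/15, M2=-17/3, M3=121/30, M4=0
seg 0: a=5, c=M0/2=0, d=(M1−M0)/(6·3)=16/135, b=Δ0−h0·(2M0+M1)/6=-26/15
seg 1: a=3, c=M1/2=16/15, d=(M2−M1)/(6·2)=-13/20, b=Δ1−h1·(2M1+M2)/6=22/15
seg 2: a=5, c=M2/2=-17/6, d=(M3−M2)/(6·2)=97/120, b=Δ2−h2·(2M2+M3)/6=-31/15
seg 3: a=-4, c=M3/2=121/60, d=(M4−M3)/(6·3)=-121/540, b=Δ3−h3·(2M3+M4)/6=-37/10
t_q=17/2 → seg 3, τ=3/2; S=-4+-37/10·τ+121/60·τ²+-121/540·τ³=-923/160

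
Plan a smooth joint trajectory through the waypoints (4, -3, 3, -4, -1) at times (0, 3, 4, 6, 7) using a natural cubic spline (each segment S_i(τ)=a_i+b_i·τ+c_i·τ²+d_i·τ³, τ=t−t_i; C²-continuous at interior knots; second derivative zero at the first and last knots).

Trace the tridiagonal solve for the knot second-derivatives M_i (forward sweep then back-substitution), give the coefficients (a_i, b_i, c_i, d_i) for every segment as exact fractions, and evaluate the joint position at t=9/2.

Δ: Δ0=-7/3, Δ1=6, Δ2=-7/2, Δ3=3
row 1: diag=8, rhs=50; c'=1/8, d'=25/4
row 2: denom=6−1·1/8=47/8; d'=(-57−1·25/4)/(47/8)=-506/47
row 3: denom=6−2·16/47=250/47; d'=(39−2·-506/47)/(250/47)=569/50
back: M3=569/50
back: M2=-506/47−16/47·569/50=-366/25
back: M1=25/4−1/8·-366/25=202/25
M: M0=0, M1=202/25, M2=-366/25, M3=569/50, M4=0
seg 0: a=4, c=M0/2=0, d=(M1−M0)/(6·3)=101/225, b=Δ0−h0·(2M0+M1)/6=-478/75
seg 1: a=-3, c=M1/2=101/25, d=(M2−M1)/(6·1)=-284/75, b=Δ1−h1·(2M1+M2)/6=431/75
seg 2: a=3, c=M2/2=-183/25, d=(M3−M2)/(6·2)=1301/600, b=Δ2−h2·(2M2+M3)/6=37/15
seg 3: a=-4, c=M3/2=569/100, d=(M4−M3)/(6·1)=-569/300, b=Δ3−h3·(2M3+M4)/6=-119/150
t_q=9/2 → seg 2, τ=1/2; S=3+37/15·τ+-183/25·τ²+1301/600·τ³=4279/1600

  seg 0: a=4 b=-478/75 c=0 d=101/225
  seg 1: a=-3 b=431/75 c=101/25 d=-284/75
  seg 2: a=3 b=37/15 c=-183/25 d=1301/600
  seg 3: a=-4 b=-119/150 c=569/100 d=-569/300
S(9/2) = 4279/1600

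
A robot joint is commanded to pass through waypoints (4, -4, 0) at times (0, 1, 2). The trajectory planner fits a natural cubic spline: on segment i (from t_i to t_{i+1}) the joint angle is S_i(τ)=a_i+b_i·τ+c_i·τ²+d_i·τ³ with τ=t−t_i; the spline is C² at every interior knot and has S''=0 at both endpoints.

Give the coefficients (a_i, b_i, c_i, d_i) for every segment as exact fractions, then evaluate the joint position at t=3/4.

  seg 0: a=4 b=-11 c=0 d=3
  seg 1: a=-4 b=-2 c=9 d=-3
S(3/4) = -191/64

Δ: Δ0=-8, Δ1=4
row 1: diag=4, rhs=72; c'=1/4, d'=18
back: M1=18
M: M0=0, M1=18, M2=0
seg 0: a=4, c=M0/2=0, d=(M1−M0)/(6·1)=3, b=Δ0−h0·(2M0+M1)/6=-11
seg 1: a=-4, c=M1/2=9, d=(M2−M1)/(6·1)=-3, b=Δ1−h1·(2M1+M2)/6=-2
t_q=3/4 → seg 0, τ=3/4; S=4+-11·τ+0·τ²+3·τ³=-191/64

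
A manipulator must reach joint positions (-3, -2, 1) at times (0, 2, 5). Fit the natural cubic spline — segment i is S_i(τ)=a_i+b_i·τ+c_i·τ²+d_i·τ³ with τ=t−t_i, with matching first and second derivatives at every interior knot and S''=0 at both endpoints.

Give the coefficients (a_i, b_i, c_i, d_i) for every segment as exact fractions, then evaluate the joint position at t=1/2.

Δ: Δ0=1/2, Δ1=1
row 1: diag=10, rhs=3; c'=3/10, d'=3/10
back: M1=3/10
M: M0=0, M1=3/10, M2=0
seg 0: a=-3, c=M0/2=0, d=(M1−M0)/(6·2)=1/40, b=Δ0−h0·(2M0+M1)/6=2/5
seg 1: a=-2, c=M1/2=3/20, d=(M2−M1)/(6·3)=-1/60, b=Δ1−h1·(2M1+M2)/6=7/10
t_q=1/2 → seg 0, τ=1/2; S=-3+2/5·τ+0·τ²+1/40·τ³=-179/64

  seg 0: a=-3 b=2/5 c=0 d=1/40
  seg 1: a=-2 b=7/10 c=3/20 d=-1/60
S(1/2) = -179/64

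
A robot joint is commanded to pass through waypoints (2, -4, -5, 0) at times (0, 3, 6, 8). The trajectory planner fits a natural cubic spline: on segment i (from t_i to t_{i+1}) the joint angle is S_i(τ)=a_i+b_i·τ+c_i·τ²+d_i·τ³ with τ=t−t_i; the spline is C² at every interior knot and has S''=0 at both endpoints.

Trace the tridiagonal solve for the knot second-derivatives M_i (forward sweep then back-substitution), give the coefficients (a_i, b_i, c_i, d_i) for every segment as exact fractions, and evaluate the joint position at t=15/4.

Δ: Δ0=-2, Δ1=-1/3, Δ2=5/2
row 1: diag=12, rhs=10; c'=1/4, d'=5/6
row 2: denom=10−3·1/4=37/4; d'=(17−3·5/6)/(37/4)=58/37
back: M2=58/37
back: M1=5/6−1/4·58/37=49/111
M: M0=0, M1=49/111, M2=58/37, M3=0
seg 0: a=2, c=M0/2=0, d=(M1−M0)/(6·3)=49/1998, b=Δ0−h0·(2M0+M1)/6=-493/222
seg 1: a=-4, c=M1/2=49/222, d=(M2−M1)/(6·3)=125/1998, b=Δ1−h1·(2M1+M2)/6=-173/111
seg 2: a=-5, c=M2/2=29/37, d=(M3−M2)/(6·2)=-29/222, b=Δ2−h2·(2M2+M3)/6=323/222
t_q=15/4 → seg 1, τ=3/4; S=-4+-173/111·τ+49/222·τ²+125/1998·τ³=-23767/4736

  seg 0: a=2 b=-493/222 c=0 d=49/1998
  seg 1: a=-4 b=-173/111 c=49/222 d=125/1998
  seg 2: a=-5 b=323/222 c=29/37 d=-29/222
S(15/4) = -23767/4736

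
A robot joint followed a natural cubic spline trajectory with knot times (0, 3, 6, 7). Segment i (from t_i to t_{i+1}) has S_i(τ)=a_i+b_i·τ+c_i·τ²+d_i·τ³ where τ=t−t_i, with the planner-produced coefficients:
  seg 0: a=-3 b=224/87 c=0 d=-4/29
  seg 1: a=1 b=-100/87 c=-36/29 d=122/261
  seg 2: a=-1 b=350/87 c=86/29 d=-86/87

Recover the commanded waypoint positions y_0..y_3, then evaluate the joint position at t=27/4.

y_0=-3 y_1=1 y_2=-1 y_3=5
S(27/4) = 3033/928

y_0 = S_0(0) = a_0 = -3
y_1 = S_1(0) = a_1 = 1
y_2 = S_2(0) = a_2 = -1
y_3 = S_2(1) = 5
t_q=27/4 is in segment 2 (τ=3/4); S_2(τ)=3033/928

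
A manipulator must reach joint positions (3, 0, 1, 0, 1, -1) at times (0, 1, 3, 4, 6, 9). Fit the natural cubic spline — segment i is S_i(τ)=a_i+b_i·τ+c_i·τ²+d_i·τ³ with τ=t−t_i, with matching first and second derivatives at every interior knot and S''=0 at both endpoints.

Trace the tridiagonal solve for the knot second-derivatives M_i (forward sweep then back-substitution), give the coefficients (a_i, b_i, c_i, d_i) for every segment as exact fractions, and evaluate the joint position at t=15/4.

  seg 0: a=3 b=-19619/5196 c=0 d=4031/5196
  seg 1: a=0 b=-3763/2598 c=4031/1732 d=-7031/10392
  seg 2: a=1 b=-335/1299 c=-750/433 d=1286/1299
  seg 3: a=0 b=-977/1299 c=536/433 d=-3179/10392
  seg 4: a=1 b=1373/2598 c=-1035/1732 d=115/1732
S(15/4) = 3463/13856

Δ: Δ0=-3, Δ1=1/2, Δ2=-1, Δ3=1/2, Δ4=-2/3
row 1: diag=6, rhs=21; c'=1/3, d'=7/2
row 2: denom=6−2·1/3=16/3; d'=(-9−2·7/2)/(16/3)=-3
row 3: denom=6−1·3/16=93/16; d'=(9−1·-3)/(93/16)=64/31
row 4: denom=10−2·32/93=866/93; d'=(-7−2·64/31)/(866/93)=-1035/866
back: M4=-1035/866
back: M3=64/31−32/93·-1035/866=1072/433
back: M2=-3−3/16·1072/433=-1500/433
back: M1=7/2−1/3·-1500/433=4031/866
M: M0=0, M1=4031/866, M2=-1500/433, M3=1072/433, M4=-1035/866, M5=0
seg 0: a=3, c=M0/2=0, d=(M1−M0)/(6·1)=4031/5196, b=Δ0−h0·(2M0+M1)/6=-19619/5196
seg 1: a=0, c=M1/2=4031/1732, d=(M2−M1)/(6·2)=-7031/10392, b=Δ1−h1·(2M1+M2)/6=-3763/2598
seg 2: a=1, c=M2/2=-750/433, d=(M3−M2)/(6·1)=1286/1299, b=Δ2−h2·(2M2+M3)/6=-335/1299
seg 3: a=0, c=M3/2=536/433, d=(M4−M3)/(6·2)=-3179/10392, b=Δ3−h3·(2M3+M4)/6=-977/1299
seg 4: a=1, c=M4/2=-1035/1732, d=(M5−M4)/(6·3)=115/1732, b=Δ4−h4·(2M4+M5)/6=1373/2598
t_q=15/4 → seg 2, τ=3/4; S=1+-335/1299·τ+-750/433·τ²+1286/1299·τ³=3463/13856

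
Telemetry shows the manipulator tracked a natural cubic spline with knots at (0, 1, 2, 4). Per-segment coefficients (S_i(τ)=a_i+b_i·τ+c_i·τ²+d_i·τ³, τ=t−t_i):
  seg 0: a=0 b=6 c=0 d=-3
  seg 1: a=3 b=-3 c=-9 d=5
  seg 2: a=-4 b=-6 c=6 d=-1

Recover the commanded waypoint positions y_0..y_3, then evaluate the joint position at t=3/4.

y_0 = S_0(0) = a_0 = 0
y_1 = S_1(0) = a_1 = 3
y_2 = S_2(0) = a_2 = -4
y_3 = S_2(2) = 0
t_q=3/4 is in segment 0 (τ=3/4); S_0(τ)=207/64

y_0=0 y_1=3 y_2=-4 y_3=0
S(3/4) = 207/64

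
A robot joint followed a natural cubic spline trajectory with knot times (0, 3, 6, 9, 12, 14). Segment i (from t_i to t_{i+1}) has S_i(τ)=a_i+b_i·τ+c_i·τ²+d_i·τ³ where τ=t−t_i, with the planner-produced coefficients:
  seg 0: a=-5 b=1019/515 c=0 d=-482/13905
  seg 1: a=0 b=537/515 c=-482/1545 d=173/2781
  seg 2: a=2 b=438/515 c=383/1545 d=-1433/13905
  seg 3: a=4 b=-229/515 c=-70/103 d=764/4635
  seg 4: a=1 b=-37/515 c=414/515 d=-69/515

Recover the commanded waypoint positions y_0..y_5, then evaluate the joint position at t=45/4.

y_0=-5 y_1=0 y_2=2 y_3=4 y_4=1 y_5=3
S(45/4) = 11837/8240

y_0 = S_0(0) = a_0 = -5
y_1 = S_1(0) = a_1 = 0
y_2 = S_2(0) = a_2 = 2
y_3 = S_3(0) = a_3 = 4
y_4 = S_4(0) = a_4 = 1
y_5 = S_4(2) = 3
t_q=45/4 is in segment 3 (τ=9/4); S_3(τ)=11837/8240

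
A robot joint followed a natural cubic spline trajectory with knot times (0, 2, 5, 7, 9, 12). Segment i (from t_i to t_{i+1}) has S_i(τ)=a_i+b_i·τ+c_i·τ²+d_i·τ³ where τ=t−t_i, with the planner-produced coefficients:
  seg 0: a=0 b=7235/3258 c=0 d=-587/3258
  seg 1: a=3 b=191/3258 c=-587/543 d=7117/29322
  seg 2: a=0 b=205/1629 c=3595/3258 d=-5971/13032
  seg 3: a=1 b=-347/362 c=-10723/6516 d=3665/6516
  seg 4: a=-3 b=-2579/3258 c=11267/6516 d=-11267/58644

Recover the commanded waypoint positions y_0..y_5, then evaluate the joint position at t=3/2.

y_0=0 y_1=3 y_2=0 y_3=1 y_4=-3 y_5=5
S(3/2) = 23657/8688

y_0 = S_0(0) = a_0 = 0
y_1 = S_1(0) = a_1 = 3
y_2 = S_2(0) = a_2 = 0
y_3 = S_3(0) = a_3 = 1
y_4 = S_4(0) = a_4 = -3
y_5 = S_4(3) = 5
t_q=3/2 is in segment 0 (τ=3/2); S_0(τ)=23657/8688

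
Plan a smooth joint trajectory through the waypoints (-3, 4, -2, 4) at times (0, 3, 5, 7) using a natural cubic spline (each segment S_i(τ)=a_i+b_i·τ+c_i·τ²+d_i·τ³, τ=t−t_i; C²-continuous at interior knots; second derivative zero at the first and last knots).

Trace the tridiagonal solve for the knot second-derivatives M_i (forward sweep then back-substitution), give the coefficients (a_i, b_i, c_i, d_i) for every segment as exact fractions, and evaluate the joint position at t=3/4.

  seg 0: a=-3 b=256/57 c=0 d=-41/171
  seg 1: a=4 b=-113/57 c=-41/19 d=47/57
  seg 2: a=-2 b=-41/57 c=53/19 d=-53/114
S(3/4) = 325/1216

Δ: Δ0=7/3, Δ1=-3, Δ2=3
row 1: diag=10, rhs=-32; c'=1/5, d'=-16/5
row 2: denom=8−2·1/5=38/5; d'=(36−2·-16/5)/(38/5)=106/19
back: M2=106/19
back: M1=-16/5−1/5·106/19=-82/19
M: M0=0, M1=-82/19, M2=106/19, M3=0
seg 0: a=-3, c=M0/2=0, d=(M1−M0)/(6·3)=-41/171, b=Δ0−h0·(2M0+M1)/6=256/57
seg 1: a=4, c=M1/2=-41/19, d=(M2−M1)/(6·2)=47/57, b=Δ1−h1·(2M1+M2)/6=-113/57
seg 2: a=-2, c=M2/2=53/19, d=(M3−M2)/(6·2)=-53/114, b=Δ2−h2·(2M2+M3)/6=-41/57
t_q=3/4 → seg 0, τ=3/4; S=-3+256/57·τ+0·τ²+-41/171·τ³=325/1216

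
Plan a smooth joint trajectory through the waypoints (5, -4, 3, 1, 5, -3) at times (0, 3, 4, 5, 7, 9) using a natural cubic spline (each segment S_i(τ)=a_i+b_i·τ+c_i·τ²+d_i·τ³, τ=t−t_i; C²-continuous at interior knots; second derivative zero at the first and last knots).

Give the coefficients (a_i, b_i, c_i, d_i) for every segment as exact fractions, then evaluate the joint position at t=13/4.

  seg 0: a=5 b=-513/65 c=0 d=106/195
  seg 1: a=-4 b=441/65 c=318/65 d=-304/65
  seg 2: a=3 b=33/13 c=-594/65 d=23/5
  seg 3: a=1 b=-126/65 c=303/65 d=-35/26
  seg 4: a=5 b=36/65 c=-222/65 d=37/65
S(13/4) = -1077/520

Δ: Δ0=-3, Δ1=7, Δ2=-2, Δ3=2, Δ4=-4
row 1: diag=8, rhs=60; c'=1/8, d'=15/2
row 2: denom=4−1·1/8=31/8; d'=(-54−1·15/2)/(31/8)=-492/31
row 3: denom=6−1·8/31=178/31; d'=(24−1·-492/31)/(178/31)=618/89
row 4: denom=8−2·31/89=650/89; d'=(-36−2·618/89)/(650/89)=-444/65
back: M4=-444/65
back: M3=618/89−31/89·-444/65=606/65
back: M2=-492/31−8/31·606/65=-1188/65
back: M1=15/2−1/8·-1188/65=636/65
M: M0=0, M1=636/65, M2=-1188/65, M3=606/65, M4=-444/65, M5=0
seg 0: a=5, c=M0/2=0, d=(M1−M0)/(6·3)=106/195, b=Δ0−h0·(2M0+M1)/6=-513/65
seg 1: a=-4, c=M1/2=318/65, d=(M2−M1)/(6·1)=-304/65, b=Δ1−h1·(2M1+M2)/6=441/65
seg 2: a=3, c=M2/2=-594/65, d=(M3−M2)/(6·1)=23/5, b=Δ2−h2·(2M2+M3)/6=33/13
seg 3: a=1, c=M3/2=303/65, d=(M4−M3)/(6·2)=-35/26, b=Δ3−h3·(2M3+M4)/6=-126/65
seg 4: a=5, c=M4/2=-222/65, d=(M5−M4)/(6·2)=37/65, b=Δ4−h4·(2M4+M5)/6=36/65
t_q=13/4 → seg 1, τ=1/4; S=-4+441/65·τ+318/65·τ²+-304/65·τ³=-1077/520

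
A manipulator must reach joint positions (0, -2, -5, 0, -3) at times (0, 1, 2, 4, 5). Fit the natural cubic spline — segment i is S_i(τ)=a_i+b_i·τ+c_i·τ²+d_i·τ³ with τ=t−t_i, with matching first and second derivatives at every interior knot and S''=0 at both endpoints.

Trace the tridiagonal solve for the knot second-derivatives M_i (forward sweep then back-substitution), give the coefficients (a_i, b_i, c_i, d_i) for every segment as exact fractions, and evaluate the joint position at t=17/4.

  seg 0: a=0 b=-84/61 c=0 d=-38/61
  seg 1: a=-2 b=-198/61 c=-114/61 d=129/61
  seg 2: a=-5 b=-39/61 c=273/61 d=-709/488
  seg 3: a=0 b=-21/122 c=-1035/244 d=345/244
S(17/4) = -4467/15616

Δ: Δ0=-2, Δ1=-3, Δ2=5/2, Δ3=-3
row 1: diag=4, rhs=-6; c'=1/4, d'=-3/2
row 2: denom=6−1·1/4=23/4; d'=(33−1·-3/2)/(23/4)=6
row 3: denom=6−2·8/23=122/23; d'=(-33−2·6)/(122/23)=-1035/122
back: M3=-1035/122
back: M2=6−8/23·-1035/122=546/61
back: M1=-3/2−1/4·546/61=-228/61
M: M0=0, M1=-228/61, M2=546/61, M3=-1035/122, M4=0
seg 0: a=0, c=M0/2=0, d=(M1−M0)/(6·1)=-38/61, b=Δ0−h0·(2M0+M1)/6=-84/61
seg 1: a=-2, c=M1/2=-114/61, d=(M2−M1)/(6·1)=129/61, b=Δ1−h1·(2M1+M2)/6=-198/61
seg 2: a=-5, c=M2/2=273/61, d=(M3−M2)/(6·2)=-709/488, b=Δ2−h2·(2M2+M3)/6=-39/61
seg 3: a=0, c=M3/2=-1035/244, d=(M4−M3)/(6·1)=345/244, b=Δ3−h3·(2M3+M4)/6=-21/122
t_q=17/4 → seg 3, τ=1/4; S=0+-21/122·τ+-1035/244·τ²+345/244·τ³=-4467/15616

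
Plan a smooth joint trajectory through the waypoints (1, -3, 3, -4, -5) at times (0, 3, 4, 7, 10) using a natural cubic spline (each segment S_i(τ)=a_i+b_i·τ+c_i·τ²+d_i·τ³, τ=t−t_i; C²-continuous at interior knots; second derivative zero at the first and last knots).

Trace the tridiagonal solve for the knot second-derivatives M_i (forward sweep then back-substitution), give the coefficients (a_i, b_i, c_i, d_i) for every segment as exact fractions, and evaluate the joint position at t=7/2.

  seg 0: a=1 b=-262/57 c=0 d=62/171
  seg 1: a=-3 b=296/57 c=62/19 d=-140/57
  seg 2: a=3 b=248/57 c=-78/19 d=107/171
  seg 3: a=-4 b=-193/57 c=29/19 d=-29/171
S(7/2) = 2/19

Δ: Δ0=-4/3, Δ1=6, Δ2=-7/3, Δ3=-1/3
row 1: diag=8, rhs=44; c'=1/8, d'=11/2
row 2: denom=8−1·1/8=63/8; d'=(-50−1·11/2)/(63/8)=-148/21
row 3: denom=12−3·8/21=76/7; d'=(12−3·-148/21)/(76/7)=58/19
back: M3=58/19
back: M2=-148/21−8/21·58/19=-156/19
back: M1=11/2−1/8·-156/19=124/19
M: M0=0, M1=124/19, M2=-156/19, M3=58/19, M4=0
seg 0: a=1, c=M0/2=0, d=(M1−M0)/(6·3)=62/171, b=Δ0−h0·(2M0+M1)/6=-262/57
seg 1: a=-3, c=M1/2=62/19, d=(M2−M1)/(6·1)=-140/57, b=Δ1−h1·(2M1+M2)/6=296/57
seg 2: a=3, c=M2/2=-78/19, d=(M3−M2)/(6·3)=107/171, b=Δ2−h2·(2M2+M3)/6=248/57
seg 3: a=-4, c=M3/2=29/19, d=(M4−M3)/(6·3)=-29/171, b=Δ3−h3·(2M3+M4)/6=-193/57
t_q=7/2 → seg 1, τ=1/2; S=-3+296/57·τ+62/19·τ²+-140/57·τ³=2/19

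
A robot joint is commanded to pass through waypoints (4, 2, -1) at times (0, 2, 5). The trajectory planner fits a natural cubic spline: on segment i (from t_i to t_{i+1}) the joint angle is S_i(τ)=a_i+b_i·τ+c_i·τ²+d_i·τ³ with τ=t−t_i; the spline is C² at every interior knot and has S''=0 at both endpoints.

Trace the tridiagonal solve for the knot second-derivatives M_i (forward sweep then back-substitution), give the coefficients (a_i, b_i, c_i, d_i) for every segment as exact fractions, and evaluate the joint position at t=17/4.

Δ: Δ0=-1, Δ1=-1
row 1: diag=10, rhs=0; c'=3/10, d'=0
back: M1=0
M: M0=0, M1=0, M2=0
seg 0: a=4, c=M0/2=0, d=(M1−M0)/(6·2)=0, b=Δ0−h0·(2M0+M1)/6=-1
seg 1: a=2, c=M1/2=0, d=(M2−M1)/(6·3)=0, b=Δ1−h1·(2M1+M2)/6=-1
t_q=17/4 → seg 1, τ=9/4; S=2+-1·τ+0·τ²+0·τ³=-1/4

  seg 0: a=4 b=-1 c=0 d=0
  seg 1: a=2 b=-1 c=0 d=0
S(17/4) = -1/4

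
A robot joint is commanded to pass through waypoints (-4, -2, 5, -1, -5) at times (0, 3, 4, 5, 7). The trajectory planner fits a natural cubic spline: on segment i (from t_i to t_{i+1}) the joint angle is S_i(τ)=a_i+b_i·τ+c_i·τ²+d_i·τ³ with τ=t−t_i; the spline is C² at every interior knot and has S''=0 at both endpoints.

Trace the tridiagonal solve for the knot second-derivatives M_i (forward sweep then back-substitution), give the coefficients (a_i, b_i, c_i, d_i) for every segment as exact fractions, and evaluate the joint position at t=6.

Δ: Δ0=2/3, Δ1=7, Δ2=-6, Δ3=-2
row 1: diag=8, rhs=38; c'=1/8, d'=19/4
row 2: denom=4−1·1/8=31/8; d'=(-78−1·19/4)/(31/8)=-662/31
row 3: denom=6−1·8/31=178/31; d'=(24−1·-662/31)/(178/31)=703/89
back: M3=703/89
back: M2=-662/31−8/31·703/89=-2082/89
back: M1=19/4−1/8·-2082/89=683/89
M: M0=0, M1=683/89, M2=-2082/89, M3=703/89, M4=0
seg 0: a=-4, c=M0/2=0, d=(M1−M0)/(6·3)=683/1602, b=Δ0−h0·(2M0+M1)/6=-1693/534
seg 1: a=-2, c=M1/2=683/178, d=(M2−M1)/(6·1)=-2765/534, b=Δ1−h1·(2M1+M2)/6=2227/267
seg 2: a=5, c=M2/2=-1041/89, d=(M3−M2)/(6·1)=2785/534, b=Δ2−h2·(2M2+M3)/6=257/534
seg 3: a=-1, c=M3/2=703/178, d=(M4−M3)/(6·2)=-703/1068, b=Δ3−h3·(2M3+M4)/6=-1940/267
t_q=6 → seg 3, τ=1; S=-1+-1940/267·τ+703/178·τ²+-703/1068·τ³=-1771/356

  seg 0: a=-4 b=-1693/534 c=0 d=683/1602
  seg 1: a=-2 b=2227/267 c=683/178 d=-2765/534
  seg 2: a=5 b=257/534 c=-1041/89 d=2785/534
  seg 3: a=-1 b=-1940/267 c=703/178 d=-703/1068
S(6) = -1771/356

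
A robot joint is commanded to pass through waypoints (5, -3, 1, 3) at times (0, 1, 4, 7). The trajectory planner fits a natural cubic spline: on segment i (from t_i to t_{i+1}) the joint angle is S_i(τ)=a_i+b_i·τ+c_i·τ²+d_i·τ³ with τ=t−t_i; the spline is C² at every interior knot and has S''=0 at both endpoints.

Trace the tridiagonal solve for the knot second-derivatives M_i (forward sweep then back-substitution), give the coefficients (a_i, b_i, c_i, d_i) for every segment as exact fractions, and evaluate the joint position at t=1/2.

  seg 0: a=5 b=-270/29 c=0 d=38/29
  seg 1: a=-3 b=-156/29 c=114/29 d=-442/783
  seg 2: a=1 b=86/29 c=-100/87 d=100/783
S(1/2) = 59/116

Δ: Δ0=-8, Δ1=4/3, Δ2=2/3
row 1: diag=8, rhs=56; c'=3/8, d'=7
row 2: denom=12−3·3/8=87/8; d'=(-4−3·7)/(87/8)=-200/87
back: M2=-200/87
back: M1=7−3/8·-200/87=228/29
M: M0=0, M1=228/29, M2=-200/87, M3=0
seg 0: a=5, c=M0/2=0, d=(M1−M0)/(6·1)=38/29, b=Δ0−h0·(2M0+M1)/6=-270/29
seg 1: a=-3, c=M1/2=114/29, d=(M2−M1)/(6·3)=-442/783, b=Δ1−h1·(2M1+M2)/6=-156/29
seg 2: a=1, c=M2/2=-100/87, d=(M3−M2)/(6·3)=100/783, b=Δ2−h2·(2M2+M3)/6=86/29
t_q=1/2 → seg 0, τ=1/2; S=5+-270/29·τ+0·τ²+38/29·τ³=59/116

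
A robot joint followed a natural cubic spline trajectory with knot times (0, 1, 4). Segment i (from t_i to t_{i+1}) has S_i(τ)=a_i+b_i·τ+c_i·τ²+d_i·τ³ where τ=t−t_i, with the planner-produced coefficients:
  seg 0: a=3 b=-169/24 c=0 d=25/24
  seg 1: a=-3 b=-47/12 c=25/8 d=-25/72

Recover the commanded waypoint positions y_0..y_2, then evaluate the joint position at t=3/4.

y_0=3 y_1=-3 y_2=4
S(3/4) = -943/512

y_0 = S_0(0) = a_0 = 3
y_1 = S_1(0) = a_1 = -3
y_2 = S_1(3) = 4
t_q=3/4 is in segment 0 (τ=3/4); S_0(τ)=-943/512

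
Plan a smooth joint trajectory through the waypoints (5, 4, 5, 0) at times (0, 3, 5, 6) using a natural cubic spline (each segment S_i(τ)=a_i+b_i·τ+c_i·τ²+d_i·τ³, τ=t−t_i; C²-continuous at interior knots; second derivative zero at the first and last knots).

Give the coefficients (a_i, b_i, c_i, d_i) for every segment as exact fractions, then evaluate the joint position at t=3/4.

  seg 0: a=5 b=-25/21 c=0 d=2/21
  seg 1: a=4 b=29/21 c=6/7 d=-109/168
  seg 2: a=5 b=-125/42 c=-85/28 d=85/84
S(3/4) = 929/224

Δ: Δ0=-1/3, Δ1=1/2, Δ2=-5
row 1: diag=10, rhs=5; c'=1/5, d'=1/2
row 2: denom=6−2·1/5=28/5; d'=(-33−2·1/2)/(28/5)=-85/14
back: M2=-85/14
back: M1=1/2−1/5·-85/14=12/7
M: M0=0, M1=12/7, M2=-85/14, M3=0
seg 0: a=5, c=M0/2=0, d=(M1−M0)/(6·3)=2/21, b=Δ0−h0·(2M0+M1)/6=-25/21
seg 1: a=4, c=M1/2=6/7, d=(M2−M1)/(6·2)=-109/168, b=Δ1−h1·(2M1+M2)/6=29/21
seg 2: a=5, c=M2/2=-85/28, d=(M3−M2)/(6·1)=85/84, b=Δ2−h2·(2M2+M3)/6=-125/42
t_q=3/4 → seg 0, τ=3/4; S=5+-25/21·τ+0·τ²+2/21·τ³=929/224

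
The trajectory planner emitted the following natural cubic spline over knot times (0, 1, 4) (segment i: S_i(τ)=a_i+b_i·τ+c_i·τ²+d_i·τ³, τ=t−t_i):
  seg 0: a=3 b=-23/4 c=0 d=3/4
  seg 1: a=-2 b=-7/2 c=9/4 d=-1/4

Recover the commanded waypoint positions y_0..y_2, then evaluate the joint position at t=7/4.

y_0=3 y_1=-2 y_2=1
S(7/4) = -887/256

y_0 = S_0(0) = a_0 = 3
y_1 = S_1(0) = a_1 = -2
y_2 = S_1(3) = 1
t_q=7/4 is in segment 1 (τ=3/4); S_1(τ)=-887/256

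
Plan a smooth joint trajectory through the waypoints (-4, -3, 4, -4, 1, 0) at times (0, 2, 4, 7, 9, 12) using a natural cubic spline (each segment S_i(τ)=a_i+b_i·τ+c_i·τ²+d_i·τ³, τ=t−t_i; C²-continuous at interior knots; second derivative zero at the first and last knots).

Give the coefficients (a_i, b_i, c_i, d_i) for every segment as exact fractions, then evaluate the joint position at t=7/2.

Δ: Δ0=1/2, Δ1=7/2, Δ2=-8/3, Δ3=5/2, Δ4=-1/3
row 1: diag=8, rhs=18; c'=1/4, d'=9/4
row 2: denom=10−2·1/4=19/2; d'=(-37−2·9/4)/(19/2)=-83/19
row 3: denom=10−3·6/19=172/19; d'=(31−3·-83/19)/(172/19)=419/86
row 4: denom=10−2·19/86=411/43; d'=(-17−2·419/86)/(411/43)=-1150/411
back: M4=-1150/411
back: M3=419/86−19/86·-1150/411=4513/822
back: M2=-83/19−6/19·4513/822=-836/137
back: M1=9/4−1/4·-836/137=2069/548
M: M0=0, M1=2069/548, M2=-836/137, M3=4513/822, M4=-1150/411, M5=0
seg 0: a=-4, c=M0/2=0, d=(M1−M0)/(6·2)=2069/6576, b=Δ0−h0·(2M0+M1)/6=-1247/1644
seg 1: a=-3, c=M1/2=2069/1096, d=(M2−M1)/(6·2)=-5413/6576, b=Δ1−h1·(2M1+M2)/6=1240/411
seg 2: a=4, c=M2/2=-418/137, d=(M3−M2)/(6·3)=9529/14796, b=Δ2−h2·(2M2+M3)/6=1135/1644
seg 3: a=-4, c=M3/2=4513/1644, d=(M4−M3)/(6·2)=-757/1096, b=Δ3−h3·(2M3+M4)/6=-187/822
seg 4: a=1, c=M4/2=-575/411, d=(M5−M4)/(6·3)=575/3699, b=Δ4−h4·(2M4+M5)/6=1013/411
t_q=7/2 → seg 1, τ=3/2; S=-3+1240/411·τ+2069/1096·τ²+-5413/6576·τ³=52519/17536

  seg 0: a=-4 b=-1247/1644 c=0 d=2069/6576
  seg 1: a=-3 b=1240/411 c=2069/1096 d=-5413/6576
  seg 2: a=4 b=1135/1644 c=-418/137 d=9529/14796
  seg 3: a=-4 b=-187/822 c=4513/1644 d=-757/1096
  seg 4: a=1 b=1013/411 c=-575/411 d=575/3699
S(7/2) = 52519/17536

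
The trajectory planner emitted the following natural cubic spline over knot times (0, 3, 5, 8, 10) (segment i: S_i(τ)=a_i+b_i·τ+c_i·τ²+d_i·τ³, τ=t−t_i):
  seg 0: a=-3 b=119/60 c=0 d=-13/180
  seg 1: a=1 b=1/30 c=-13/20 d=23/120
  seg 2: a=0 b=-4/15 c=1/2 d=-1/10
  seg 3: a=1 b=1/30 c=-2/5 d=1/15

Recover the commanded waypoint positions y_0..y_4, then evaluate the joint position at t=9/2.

y_0 = S_0(0) = a_0 = -3
y_1 = S_1(0) = a_1 = 1
y_2 = S_2(0) = a_2 = 0
y_3 = S_3(0) = a_3 = 1
y_4 = S_3(2) = 0
t_q=9/2 is in segment 1 (τ=3/2); S_1(τ)=15/64

y_0=-3 y_1=1 y_2=0 y_3=1 y_4=0
S(9/2) = 15/64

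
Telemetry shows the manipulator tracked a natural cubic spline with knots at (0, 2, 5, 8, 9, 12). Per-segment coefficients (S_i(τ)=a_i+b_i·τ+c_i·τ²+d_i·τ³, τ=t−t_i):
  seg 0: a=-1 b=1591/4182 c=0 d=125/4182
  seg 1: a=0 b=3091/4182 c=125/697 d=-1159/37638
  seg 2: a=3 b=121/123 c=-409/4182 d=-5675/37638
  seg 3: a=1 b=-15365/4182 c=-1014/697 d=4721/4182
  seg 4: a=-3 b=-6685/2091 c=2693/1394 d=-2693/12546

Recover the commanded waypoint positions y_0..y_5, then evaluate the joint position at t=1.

y_0 = S_0(0) = a_0 = -1
y_1 = S_1(0) = a_1 = 0
y_2 = S_2(0) = a_2 = 3
y_3 = S_3(0) = a_3 = 1
y_4 = S_4(0) = a_4 = -3
y_5 = S_4(3) = -1
t_q=1 is in segment 0 (τ=1); S_0(τ)=-411/697

y_0=-1 y_1=0 y_2=3 y_3=1 y_4=-3 y_5=-1
S(1) = -411/697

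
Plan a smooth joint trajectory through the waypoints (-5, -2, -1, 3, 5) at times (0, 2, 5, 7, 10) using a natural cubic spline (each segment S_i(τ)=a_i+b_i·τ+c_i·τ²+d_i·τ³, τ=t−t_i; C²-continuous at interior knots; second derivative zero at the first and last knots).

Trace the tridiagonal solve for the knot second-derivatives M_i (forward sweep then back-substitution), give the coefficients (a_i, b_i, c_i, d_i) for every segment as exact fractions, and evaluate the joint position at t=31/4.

Δ: Δ0=3/2, Δ1=1/3, Δ2=2, Δ3=2/3
row 1: diag=10, rhs=-7; c'=3/10, d'=-7/10
row 2: denom=10−3·3/10=91/10; d'=(10−3·-7/10)/(91/10)=121/91
row 3: denom=10−2·20/91=870/91; d'=(-8−2·121/91)/(870/91)=-97/87
back: M3=-97/87
back: M2=121/91−20/91·-97/87=137/87
back: M1=-7/10−3/10·137/87=-34/29
M: M0=0, M1=-34/29, M2=137/87, M3=-97/87, M4=0
seg 0: a=-5, c=M0/2=0, d=(M1−M0)/(6·2)=-17/174, b=Δ0−h0·(2M0+M1)/6=329/174
seg 1: a=-2, c=M1/2=-17/29, d=(M2−M1)/(6·3)=239/1566, b=Δ1−h1·(2M1+M2)/6=125/174
seg 2: a=-1, c=M2/2=137/174, d=(M3−M2)/(6·2)=-13/58, b=Δ2−h2·(2M2+M3)/6=115/87
seg 3: a=3, c=M3/2=-97/174, d=(M4−M3)/(6·3)=97/1566, b=Δ3−h3·(2M3+M4)/6=155/87
t_q=31/4 → seg 3, τ=3/4; S=3+155/87·τ+-97/174·τ²+97/1566·τ³=15029/3712

  seg 0: a=-5 b=329/174 c=0 d=-17/174
  seg 1: a=-2 b=125/174 c=-17/29 d=239/1566
  seg 2: a=-1 b=115/87 c=137/174 d=-13/58
  seg 3: a=3 b=155/87 c=-97/174 d=97/1566
S(31/4) = 15029/3712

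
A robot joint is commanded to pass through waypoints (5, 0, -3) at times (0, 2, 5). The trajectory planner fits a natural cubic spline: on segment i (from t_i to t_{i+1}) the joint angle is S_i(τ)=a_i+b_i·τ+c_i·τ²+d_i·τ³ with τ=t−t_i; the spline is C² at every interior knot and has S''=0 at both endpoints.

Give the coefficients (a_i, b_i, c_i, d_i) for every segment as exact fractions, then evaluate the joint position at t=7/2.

Δ: Δ0=-5/2, Δ1=-1
row 1: diag=10, rhs=9; c'=3/10, d'=9/10
back: M1=9/10
M: M0=0, M1=9/10, M2=0
seg 0: a=5, c=M0/2=0, d=(M1−M0)/(6·2)=3/40, b=Δ0−h0·(2M0+M1)/6=-14/5
seg 1: a=0, c=M1/2=9/20, d=(M2−M1)/(6·3)=-1/20, b=Δ1−h1·(2M1+M2)/6=-19/10
t_q=7/2 → seg 1, τ=3/2; S=0+-19/10·τ+9/20·τ²+-1/20·τ³=-321/160

  seg 0: a=5 b=-14/5 c=0 d=3/40
  seg 1: a=0 b=-19/10 c=9/20 d=-1/20
S(7/2) = -321/160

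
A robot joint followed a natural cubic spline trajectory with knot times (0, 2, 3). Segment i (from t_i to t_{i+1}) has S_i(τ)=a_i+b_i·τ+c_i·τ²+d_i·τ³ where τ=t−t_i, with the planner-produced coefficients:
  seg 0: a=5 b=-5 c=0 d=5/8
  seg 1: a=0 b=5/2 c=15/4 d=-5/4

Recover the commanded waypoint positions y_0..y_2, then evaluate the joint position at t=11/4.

y_0=5 y_1=0 y_2=5
S(11/4) = 885/256

y_0 = S_0(0) = a_0 = 5
y_1 = S_1(0) = a_1 = 0
y_2 = S_1(1) = 5
t_q=11/4 is in segment 1 (τ=3/4); S_1(τ)=885/256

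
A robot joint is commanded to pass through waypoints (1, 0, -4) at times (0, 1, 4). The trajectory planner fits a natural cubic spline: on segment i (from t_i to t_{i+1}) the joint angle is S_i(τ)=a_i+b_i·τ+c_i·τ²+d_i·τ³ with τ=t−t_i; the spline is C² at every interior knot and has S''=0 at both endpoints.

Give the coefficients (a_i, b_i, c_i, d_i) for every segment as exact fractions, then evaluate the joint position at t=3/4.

Δ: Δ0=-1, Δ1=-4/3
row 1: diag=8, rhs=-2; c'=3/8, d'=-1/4
back: M1=-1/4
M: M0=0, M1=-1/4, M2=0
seg 0: a=1, c=M0/2=0, d=(M1−M0)/(6·1)=-1/24, b=Δ0−h0·(2M0+M1)/6=-23/24
seg 1: a=0, c=M1/2=-1/8, d=(M2−M1)/(6·3)=1/72, b=Δ1−h1·(2M1+M2)/6=-13/12
t_q=3/4 → seg 0, τ=3/4; S=1+-23/24·τ+0·τ²+-1/24·τ³=135/512

  seg 0: a=1 b=-23/24 c=0 d=-1/24
  seg 1: a=0 b=-13/12 c=-1/8 d=1/72
S(3/4) = 135/512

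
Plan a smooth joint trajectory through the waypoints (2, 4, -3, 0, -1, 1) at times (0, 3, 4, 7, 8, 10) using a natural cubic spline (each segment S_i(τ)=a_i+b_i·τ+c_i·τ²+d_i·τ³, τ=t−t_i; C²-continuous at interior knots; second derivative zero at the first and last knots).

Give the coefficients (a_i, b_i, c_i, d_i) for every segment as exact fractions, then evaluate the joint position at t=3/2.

Δ: Δ0=2/3, Δ1=-7, Δ2=1, Δ3=-1, Δ4=1
row 1: diag=8, rhs=-46; c'=1/8, d'=-23/4
row 2: denom=8−1·1/8=63/8; d'=(48−1·-23/4)/(63/8)=430/63
row 3: denom=8−3·8/21=48/7; d'=(-12−3·430/63)/(48/7)=-341/72
row 4: denom=6−1·7/48=281/48; d'=(12−1·-341/72)/(281/48)=2410/843
back: M4=2410/843
back: M3=-341/72−7/48·2410/843=-1448/281
back: M2=430/63−8/21·-1448/281=22226/2529
back: M1=-23/4−1/8·22226/2529=-17320/2529
M: M0=0, M1=-17320/2529, M2=22226/2529, M3=-1448/281, M4=2410/843, M5=0
seg 0: a=2, c=M0/2=0, d=(M1−M0)/(6·3)=-8660/22761, b=Δ0−h0·(2M0+M1)/6=10346/2529
seg 1: a=4, c=M1/2=-8660/2529, d=(M2−M1)/(6·1)=2197/843, b=Δ1−h1·(2M1+M2)/6=-15634/2529
seg 2: a=-3, c=M2/2=11113/2529, d=(M3−M2)/(6·3)=-17629/22761, b=Δ2−h2·(2M2+M3)/6=-13181/2529
seg 3: a=0, c=M3/2=-724/281, d=(M4−M3)/(6·1)=3377/2529, b=Δ3−h3·(2M3+M4)/6=610/2529
seg 4: a=-1, c=M4/2=1205/843, d=(M5−M4)/(6·2)=-1205/5058, b=Δ4−h4·(2M4+M5)/6=-2291/2529
t_q=3/2 → seg 0, τ=3/2; S=2+10346/2529·τ+0·τ²+-8660/22761·τ³=3851/562

  seg 0: a=2 b=10346/2529 c=0 d=-8660/22761
  seg 1: a=4 b=-15634/2529 c=-8660/2529 d=2197/843
  seg 2: a=-3 b=-13181/2529 c=11113/2529 d=-17629/22761
  seg 3: a=0 b=610/2529 c=-724/281 d=3377/2529
  seg 4: a=-1 b=-2291/2529 c=1205/843 d=-1205/5058
S(3/2) = 3851/562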